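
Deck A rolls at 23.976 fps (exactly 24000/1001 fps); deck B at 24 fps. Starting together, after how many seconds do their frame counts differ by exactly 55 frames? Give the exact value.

55055/24 seconds

The gap grows by |24 − 24000/1001| = 24/1001 frames per second.
Time for a 55-frame gap: 55 ÷ (24/1001) = 55055/24 s.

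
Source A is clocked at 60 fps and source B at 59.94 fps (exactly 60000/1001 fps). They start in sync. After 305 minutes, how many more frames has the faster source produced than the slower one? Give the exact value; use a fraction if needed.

1098000/1001 frames

305 min = 18300 s.
A emits 60 × 18300 = 1098000 frames; B emits 60000/1001 × 18300 = 1098000000/1001.
Difference = 1098000/1001 frames (≈ 1096.9031); B is behind A.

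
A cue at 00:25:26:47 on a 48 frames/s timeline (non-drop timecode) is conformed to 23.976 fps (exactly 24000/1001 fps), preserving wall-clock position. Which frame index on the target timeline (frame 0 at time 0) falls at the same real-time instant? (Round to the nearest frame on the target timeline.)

Source frame index: (0×3600 + 25×60 + 26) × 48 + 47 = 73295.
Real time: 73295 / (48) = 73295/48 s.
Target frame: (73295/48) × (24000/1001) = 36647500/1001 ≈ 36610.889 → 36611.

frame 36611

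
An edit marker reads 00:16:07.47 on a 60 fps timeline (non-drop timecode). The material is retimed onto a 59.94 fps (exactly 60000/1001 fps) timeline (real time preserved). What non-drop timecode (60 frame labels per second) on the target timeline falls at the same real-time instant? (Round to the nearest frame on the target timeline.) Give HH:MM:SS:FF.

Source frame index: (0×3600 + 16×60 + 7) × 60 + 47 = 58067.
Real time: 58067 / (60) = 58067/60 s.
Target frame: (58067/60) × (60000/1001) = 58067000/1001 ≈ 58008.991 → 58009.
At 60 labels/s: frame 58009 → 00:16:06:49.

00:16:06:49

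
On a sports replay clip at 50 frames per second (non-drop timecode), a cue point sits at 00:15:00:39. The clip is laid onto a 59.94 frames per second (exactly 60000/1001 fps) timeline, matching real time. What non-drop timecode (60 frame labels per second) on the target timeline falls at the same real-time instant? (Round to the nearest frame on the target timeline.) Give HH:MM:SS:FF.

Source frame index: (0×3600 + 15×60 + 0) × 50 + 39 = 45039.
Real time: 45039 / (50) = 45039/50 s.
Target frame: (45039/50) × (60000/1001) = 54046800/1001 ≈ 53992.807 → 53993.
At 60 labels/s: frame 53993 → 00:14:59:53.

00:14:59:53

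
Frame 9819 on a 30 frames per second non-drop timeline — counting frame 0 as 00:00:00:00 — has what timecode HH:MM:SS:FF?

9819 ÷ 30 = 327 full seconds, remainder 9 frames.
327 s = 0 h 5 min 27 s.
Timecode: 00:05:27:09.

00:05:27:09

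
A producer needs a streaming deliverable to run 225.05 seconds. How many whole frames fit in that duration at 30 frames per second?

Frames = 225.05 × 30 = 13503/2 ≈ 6751.5000.
Complete frames: 6751.

6751 frames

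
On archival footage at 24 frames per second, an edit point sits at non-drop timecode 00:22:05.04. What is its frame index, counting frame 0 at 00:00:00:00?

Total seconds to the label: (0 × 3600 + 22 × 60 + 5) = 1325.
Frame index = 1325 × 24 + 4 = 31804.

frame 31804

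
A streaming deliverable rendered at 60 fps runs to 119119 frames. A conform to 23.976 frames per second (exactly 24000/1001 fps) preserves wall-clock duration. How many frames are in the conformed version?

Target frames = source frames × (target rate / source rate) = 119119 × (24000/1001)/(60) = 119119 × 400/1001 = 47600.

47600 frames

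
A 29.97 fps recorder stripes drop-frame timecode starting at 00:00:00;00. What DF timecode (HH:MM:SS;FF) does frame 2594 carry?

00:01:26;16

Ten DF minutes hold 17982 frames, so frame 2594 lies in block 0 (frames 0–17981) with 2594 frames into that block.
The block's first minute is 1800 frames and the rest 1798 each; 2594 frames reaches minute 1, so 0 × 18 + 1 × 2 = 2 labels have been skipped so far.
Adding those back, label number 2594 + 2 = 2596 at 30 labels/s is 86 s + 16 f = 0 h 1 min 26 s frame 16, i.e. 00:01:26;16.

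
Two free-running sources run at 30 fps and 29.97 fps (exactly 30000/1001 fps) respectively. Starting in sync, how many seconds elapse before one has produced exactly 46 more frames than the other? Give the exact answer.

The gap grows by |30000/1001 − 30| = 30/1001 frames per second.
Time for a 46-frame gap: 46 ÷ (30/1001) = 23023/15 s.

23023/15 seconds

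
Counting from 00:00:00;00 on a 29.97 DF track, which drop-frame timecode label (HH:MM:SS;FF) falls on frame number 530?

Ten DF minutes hold 17982 frames, so frame 530 lies in block 0 (frames 0–17981) with 530 frames into that block.
The block's first minute is 1800 frames and the rest 1798 each; 530 frames reaches minute 0, so 0 × 18 + 0 × 2 = 0 labels have been skipped so far.
Adding those back, label number 530 + 0 = 530 at 30 labels/s is 17 s + 20 f = 0 h 0 min 17 s frame 20, i.e. 00:00:17;20.

00:00:17;20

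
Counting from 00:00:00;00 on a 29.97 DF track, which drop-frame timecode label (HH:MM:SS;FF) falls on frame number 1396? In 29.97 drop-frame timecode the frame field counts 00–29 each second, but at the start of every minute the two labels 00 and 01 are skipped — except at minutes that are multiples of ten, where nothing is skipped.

Each 10-minute DF block holds 10 × 60 × 30 − 9 × 2 = 17982 frames. 1396 ÷ 17982 → 0 full blocks, remainder 1396.
Within the partial block the first minute is 1800 frames and each further minute 1798, so 0 further minute boundaries passed. Total skipped labels = 18 × 0 + 2 × 0 = 0.
Non-drop label index = 1396 + 0 = 1396; at 30 labels/s that is 00:00:46:16, i.e. DF 00:00:46;16.

00:00:46;16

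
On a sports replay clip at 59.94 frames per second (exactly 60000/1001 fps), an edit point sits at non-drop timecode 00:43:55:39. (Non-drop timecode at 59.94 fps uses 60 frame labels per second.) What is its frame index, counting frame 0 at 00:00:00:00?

158139

Total seconds to the label: (0 × 3600 + 43 × 60 + 55) = 2635.
Frame index = 2635 × 60 + 39 = 158139.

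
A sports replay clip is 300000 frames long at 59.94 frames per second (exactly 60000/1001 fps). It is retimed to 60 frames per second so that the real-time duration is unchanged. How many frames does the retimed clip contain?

300300 frames

Target frames = source frames × (target rate / source rate) = 300000 × (60)/(60000/1001) = 300000 × 1001/1000 = 300300.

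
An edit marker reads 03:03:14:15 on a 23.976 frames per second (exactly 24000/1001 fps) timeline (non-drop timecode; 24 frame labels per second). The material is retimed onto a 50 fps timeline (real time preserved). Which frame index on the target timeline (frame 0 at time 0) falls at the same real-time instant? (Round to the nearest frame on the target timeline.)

Source frame index: (3×3600 + 3×60 + 14) × 24 + 15 = 263871.
Real time: 263871 / (24000/1001) = 88044957/8000 s.
Target frame: (88044957/8000) × (50) = 88044957/160 ≈ 550280.981 → 550281.

frame 550281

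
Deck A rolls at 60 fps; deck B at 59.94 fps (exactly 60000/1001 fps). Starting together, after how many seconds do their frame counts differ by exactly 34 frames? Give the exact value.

17017/30 seconds

The gap grows by |60000/1001 − 60| = 60/1001 frames per second.
Time for a 34-frame gap: 34 ÷ (60/1001) = 17017/30 s.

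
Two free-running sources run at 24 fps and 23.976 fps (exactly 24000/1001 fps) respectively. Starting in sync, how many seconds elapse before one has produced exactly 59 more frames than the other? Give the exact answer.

The gap grows by |24000/1001 − 24| = 24/1001 frames per second.
Time for a 59-frame gap: 59 ÷ (24/1001) = 59059/24 s.

59059/24 seconds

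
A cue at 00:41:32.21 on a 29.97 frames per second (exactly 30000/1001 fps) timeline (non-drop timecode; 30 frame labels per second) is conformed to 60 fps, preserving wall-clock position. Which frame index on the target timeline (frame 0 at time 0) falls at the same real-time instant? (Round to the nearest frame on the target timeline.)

Source frame index: (0×3600 + 41×60 + 32) × 30 + 21 = 74781.
Real time: 74781 / (30000/1001) = 24951927/10000 s.
Target frame: (24951927/10000) × (60) = 74855781/500 ≈ 149711.562 → 149712.

frame 149712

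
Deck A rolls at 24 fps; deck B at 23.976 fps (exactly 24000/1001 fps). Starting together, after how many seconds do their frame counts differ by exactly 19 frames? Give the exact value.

The gap grows by |24000/1001 − 24| = 24/1001 frames per second.
Time for a 19-frame gap: 19 ÷ (24/1001) = 19019/24 s.

19019/24 seconds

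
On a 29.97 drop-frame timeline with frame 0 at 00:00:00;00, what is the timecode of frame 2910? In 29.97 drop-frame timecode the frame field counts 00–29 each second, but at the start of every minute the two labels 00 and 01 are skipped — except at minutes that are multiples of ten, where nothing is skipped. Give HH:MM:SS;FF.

Each 10-minute DF block holds 10 × 60 × 30 − 9 × 2 = 17982 frames. 2910 ÷ 17982 → 0 full blocks, remainder 2910.
Within the partial block the first minute is 1800 frames and each further minute 1798, so 1 further minute boundary passed. Total skipped labels = 18 × 0 + 2 × 1 = 2.
Non-drop label index = 2910 + 2 = 2912; at 30 labels/s that is 00:01:37:02, i.e. DF 00:01:37;02.

00:01:37;02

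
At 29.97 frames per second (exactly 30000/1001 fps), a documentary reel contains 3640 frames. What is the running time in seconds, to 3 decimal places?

121.455 seconds

Running time = 3640 × 1001/30000 = 91091/750 s ≈ 121.455 s.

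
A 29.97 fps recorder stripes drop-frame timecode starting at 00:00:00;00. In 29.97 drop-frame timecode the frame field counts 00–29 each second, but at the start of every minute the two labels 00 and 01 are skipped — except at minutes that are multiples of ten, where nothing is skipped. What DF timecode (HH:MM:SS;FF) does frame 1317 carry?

00:00:43;27

Each 10-minute DF block holds 10 × 60 × 30 − 9 × 2 = 17982 frames. 1317 ÷ 17982 → 0 full blocks, remainder 1317.
Within the partial block the first minute is 1800 frames and each further minute 1798, so 0 further minute boundaries passed. Total skipped labels = 18 × 0 + 2 × 0 = 0.
Non-drop label index = 1317 + 0 = 1317; at 30 labels/s that is 00:00:43:27, i.e. DF 00:00:43;27.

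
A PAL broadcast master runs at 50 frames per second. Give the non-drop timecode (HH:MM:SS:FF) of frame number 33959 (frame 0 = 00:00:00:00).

33959 ÷ 50 = 679 full seconds, remainder 9 frames.
679 s = 0 h 11 min 19 s.
Timecode: 00:11:19:09.

00:11:19:09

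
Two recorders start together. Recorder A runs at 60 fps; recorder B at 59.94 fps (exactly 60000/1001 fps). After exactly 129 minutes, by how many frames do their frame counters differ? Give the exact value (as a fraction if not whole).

129 min = 7740 s.
A emits 60 × 7740 = 464400 frames; B emits 60000/1001 × 7740 = 464400000/1001.
Difference = 464400/1001 frames (≈ 463.9361); B is behind A.

464400/1001 frames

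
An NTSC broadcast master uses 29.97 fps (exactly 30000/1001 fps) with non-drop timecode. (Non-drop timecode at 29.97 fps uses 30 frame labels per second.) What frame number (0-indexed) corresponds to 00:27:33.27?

Total seconds to the label: (0 × 3600 + 27 × 60 + 33) = 1653.
Frame index = 1653 × 30 + 27 = 49617.

49617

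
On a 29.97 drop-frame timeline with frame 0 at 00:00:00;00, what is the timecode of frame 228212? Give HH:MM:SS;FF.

Ten DF minutes hold 17982 frames, so frame 228212 lies in block 12 (frames 215784–233765) with 12428 frames into that block.
The block's first minute is 1800 frames and the rest 1798 each; 12428 frames reaches minute 6, so 12 × 18 + 6 × 2 = 228 labels have been skipped so far.
Adding those back, label number 228212 + 228 = 228440 at 30 labels/s is 7614 s + 20 f = 2 h 6 min 54 s frame 20, i.e. 02:06:54;20.

02:06:54;20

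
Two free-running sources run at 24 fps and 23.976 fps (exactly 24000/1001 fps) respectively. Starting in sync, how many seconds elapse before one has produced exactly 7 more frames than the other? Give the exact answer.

7007/24 seconds

The gap grows by |24000/1001 − 24| = 24/1001 frames per second.
Time for a 7-frame gap: 7 ÷ (24/1001) = 7007/24 s.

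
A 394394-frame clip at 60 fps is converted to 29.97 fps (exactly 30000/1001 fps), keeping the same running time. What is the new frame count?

197000 frames

Target frames = source frames × (target rate / source rate) = 394394 × (30000/1001)/(60) = 394394 × 500/1001 = 197000.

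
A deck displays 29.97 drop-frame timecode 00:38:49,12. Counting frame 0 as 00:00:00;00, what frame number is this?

As if non-drop at 30 labels/s: (0 × 3600 + 38 × 60 + 49) × 30 + 12 = 69882.
Minute boundaries passed: 38; those not divisible by 10: 38 − 3 = 35; dropped labels = 2 × 35 = 70.
Actual frame index = 69882 − 70 = 69812.

69812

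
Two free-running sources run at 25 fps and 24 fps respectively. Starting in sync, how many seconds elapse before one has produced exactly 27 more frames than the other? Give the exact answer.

27 seconds

The gap grows by |24 − 25| = 1 frame per second.
Time for a 27-frame gap: 27 ÷ (1) = 27 s.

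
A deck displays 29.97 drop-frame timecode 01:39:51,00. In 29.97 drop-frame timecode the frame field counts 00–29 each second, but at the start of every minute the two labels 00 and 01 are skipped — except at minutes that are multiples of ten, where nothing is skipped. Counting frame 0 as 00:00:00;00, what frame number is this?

179550

As if non-drop at 30 labels/s: (1 × 3600 + 39 × 60 + 51) × 30 + 0 = 179730.
Minute boundaries passed: 99; those not divisible by 10: 99 − 9 = 90; dropped labels = 2 × 90 = 180.
Actual frame index = 179730 − 180 = 179550.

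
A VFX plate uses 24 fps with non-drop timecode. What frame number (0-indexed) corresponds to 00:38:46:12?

Total seconds to the label: (0 × 3600 + 38 × 60 + 46) = 2326.
Frame index = 2326 × 24 + 12 = 55836.

frame 55836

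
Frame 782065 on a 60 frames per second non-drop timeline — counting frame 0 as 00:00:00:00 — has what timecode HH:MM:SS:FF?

782065 ÷ 60 = 13034 full seconds, remainder 25 frames.
13034 s = 3 h 37 min 14 s.
Timecode: 03:37:14:25.

03:37:14:25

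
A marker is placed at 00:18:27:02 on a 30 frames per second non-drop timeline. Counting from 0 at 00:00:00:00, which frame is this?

Total seconds to the label: (0 × 3600 + 18 × 60 + 27) = 1107.
Frame index = 1107 × 30 + 2 = 33212.

33212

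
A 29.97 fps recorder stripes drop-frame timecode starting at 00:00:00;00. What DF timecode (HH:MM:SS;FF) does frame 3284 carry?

00:01:49;16

Ten DF minutes hold 17982 frames, so frame 3284 lies in block 0 (frames 0–17981) with 3284 frames into that block.
The block's first minute is 1800 frames and the rest 1798 each; 3284 frames reaches minute 1, so 0 × 18 + 1 × 2 = 2 labels have been skipped so far.
Adding those back, label number 3284 + 2 = 3286 at 30 labels/s is 109 s + 16 f = 0 h 1 min 49 s frame 16, i.e. 00:01:49;16.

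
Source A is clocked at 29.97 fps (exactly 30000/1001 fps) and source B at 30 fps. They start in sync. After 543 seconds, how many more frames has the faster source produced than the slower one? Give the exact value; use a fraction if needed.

A emits 30000/1001 × 543 = 16290000/1001 frames; B emits 30 × 543 = 16290.
Difference = 16290/1001 frames (≈ 16.2737); B is ahead of A.

16290/1001 frames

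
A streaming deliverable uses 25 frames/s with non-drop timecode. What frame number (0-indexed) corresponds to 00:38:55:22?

Total seconds to the label: (0 × 3600 + 38 × 60 + 55) = 2335.
Frame index = 2335 × 25 + 22 = 58397.

frame 58397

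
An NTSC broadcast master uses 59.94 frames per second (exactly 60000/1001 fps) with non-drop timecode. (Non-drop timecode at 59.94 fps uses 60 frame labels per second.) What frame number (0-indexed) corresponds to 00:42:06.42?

Total seconds to the label: (0 × 3600 + 42 × 60 + 6) = 2526.
Frame index = 2526 × 60 + 42 = 151602.

frame 151602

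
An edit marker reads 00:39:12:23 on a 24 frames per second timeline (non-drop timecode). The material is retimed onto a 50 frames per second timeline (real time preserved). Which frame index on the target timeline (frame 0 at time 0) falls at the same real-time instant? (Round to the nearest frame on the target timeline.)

Source frame index: (0×3600 + 39×60 + 12) × 24 + 23 = 56471.
Real time: 56471 / (24) = 56471/24 s.
Target frame: (56471/24) × (50) = 1411775/12 ≈ 117647.917 → 117648.

frame 117648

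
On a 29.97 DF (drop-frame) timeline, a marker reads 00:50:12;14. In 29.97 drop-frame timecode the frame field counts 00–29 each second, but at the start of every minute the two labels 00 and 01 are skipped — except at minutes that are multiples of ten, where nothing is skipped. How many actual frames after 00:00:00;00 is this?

90284

Complete 10-minute blocks: 5, each 17982 frames → 89910.
Remaining 0 whole minutes in the current block: 0 frames.
Within the current minute: 12 × 30 + 14 = 374. Total = 89910 + 0 + 374 = 90284.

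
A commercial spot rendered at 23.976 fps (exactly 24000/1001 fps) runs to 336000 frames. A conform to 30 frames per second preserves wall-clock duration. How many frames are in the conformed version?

420420 frames

Target frames = source frames × (target rate / source rate) = 336000 × (30)/(24000/1001) = 336000 × 1001/800 = 420420.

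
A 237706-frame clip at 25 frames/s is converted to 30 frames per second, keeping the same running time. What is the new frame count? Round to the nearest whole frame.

285247 frames

Frames at target rate = 237706 × (30) / (25) = 1426236/5 ≈ 285247.200.
Nearest whole frame: 285247.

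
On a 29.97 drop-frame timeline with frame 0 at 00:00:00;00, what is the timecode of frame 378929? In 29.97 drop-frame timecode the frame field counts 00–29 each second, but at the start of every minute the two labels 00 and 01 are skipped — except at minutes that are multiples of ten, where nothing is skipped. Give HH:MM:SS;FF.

03:30:43;17

Each 10-minute DF block holds 10 × 60 × 30 − 9 × 2 = 17982 frames. 378929 ÷ 17982 → 21 full blocks, remainder 1307.
Within the partial block the first minute is 1800 frames and each further minute 1798, so 0 further minute boundaries passed. Total skipped labels = 18 × 21 + 2 × 0 = 378.
Non-drop label index = 378929 + 378 = 379307; at 30 labels/s that is 03:30:43:17, i.e. DF 03:30:43;17.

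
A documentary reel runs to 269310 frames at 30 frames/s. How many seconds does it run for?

8977 seconds

Running time = 269310 / (30) = 8977 s.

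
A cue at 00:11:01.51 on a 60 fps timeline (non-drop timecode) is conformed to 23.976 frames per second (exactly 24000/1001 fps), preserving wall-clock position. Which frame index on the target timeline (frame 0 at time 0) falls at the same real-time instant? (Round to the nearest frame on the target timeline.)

Source frame index: (0×3600 + 11×60 + 1) × 60 + 51 = 39711.
Real time: 39711 / (60) = 13237/20 s.
Target frame: (13237/20) × (24000/1001) = 2269200/143 ≈ 15868.531 → 15869.

frame 15869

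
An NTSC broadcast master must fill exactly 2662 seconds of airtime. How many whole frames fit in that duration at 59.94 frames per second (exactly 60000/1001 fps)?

Frames = 2662 × 60000/1001 = 14520000/91 ≈ 159560.4396.
Complete frames: 159560.

159560 frames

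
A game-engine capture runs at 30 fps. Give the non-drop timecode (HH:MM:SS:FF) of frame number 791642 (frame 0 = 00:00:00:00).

07:19:48:02

791642 ÷ 30 = 26388 full seconds, remainder 2 frames.
26388 s = 7 h 19 min 48 s.
Timecode: 07:19:48:02.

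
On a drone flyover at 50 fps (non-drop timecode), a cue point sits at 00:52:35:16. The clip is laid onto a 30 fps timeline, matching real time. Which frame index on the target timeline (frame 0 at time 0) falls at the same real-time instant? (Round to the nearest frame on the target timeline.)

Source frame index: (0×3600 + 52×60 + 35) × 50 + 16 = 157766.
Real time: 157766 / (50) = 78883/25 s.
Target frame: (78883/25) × (30) = 473298/5 ≈ 94659.600 → 94660.

frame 94660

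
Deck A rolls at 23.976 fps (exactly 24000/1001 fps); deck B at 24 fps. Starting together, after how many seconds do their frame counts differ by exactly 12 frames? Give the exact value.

The gap grows by |24 − 24000/1001| = 24/1001 frames per second.
Time for a 12-frame gap: 12 ÷ (24/1001) = 500.5 s.

500.5 seconds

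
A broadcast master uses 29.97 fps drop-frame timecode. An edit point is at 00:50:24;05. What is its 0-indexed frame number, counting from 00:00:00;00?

Complete 10-minute blocks: 5, each 17982 frames → 89910.
Remaining 0 whole minutes in the current block: 0 frames.
Within the current minute: 24 × 30 + 5 = 725. Total = 89910 + 0 + 725 = 90635.

90635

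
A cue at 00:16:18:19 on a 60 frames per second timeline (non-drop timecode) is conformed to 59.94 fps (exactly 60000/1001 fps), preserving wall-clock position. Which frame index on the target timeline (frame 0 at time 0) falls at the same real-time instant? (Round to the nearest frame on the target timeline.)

Source frame index: (0×3600 + 16×60 + 18) × 60 + 19 = 58699.
Real time: 58699 / (60) = 58699/60 s.
Target frame: (58699/60) × (60000/1001) = 58699000/1001 ≈ 58640.360 → 58640.

frame 58640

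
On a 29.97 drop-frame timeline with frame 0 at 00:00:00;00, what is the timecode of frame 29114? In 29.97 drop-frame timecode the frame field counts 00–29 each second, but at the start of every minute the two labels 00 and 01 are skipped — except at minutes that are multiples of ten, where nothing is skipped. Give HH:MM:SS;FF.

00:16:11;14

Ten DF minutes hold 17982 frames, so frame 29114 lies in block 1 (frames 17982–35963) with 11132 frames into that block.
The block's first minute is 1800 frames and the rest 1798 each; 11132 frames reaches minute 6, so 1 × 18 + 6 × 2 = 30 labels have been skipped so far.
Adding those back, label number 29114 + 30 = 29144 at 30 labels/s is 971 s + 14 f = 0 h 16 min 11 s frame 14, i.e. 00:16:11;14.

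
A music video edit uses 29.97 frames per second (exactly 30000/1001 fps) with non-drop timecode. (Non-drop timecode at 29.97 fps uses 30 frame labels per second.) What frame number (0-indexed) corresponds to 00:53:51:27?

Total seconds to the label: (0 × 3600 + 53 × 60 + 51) = 3231.
Frame index = 3231 × 30 + 27 = 96957.

96957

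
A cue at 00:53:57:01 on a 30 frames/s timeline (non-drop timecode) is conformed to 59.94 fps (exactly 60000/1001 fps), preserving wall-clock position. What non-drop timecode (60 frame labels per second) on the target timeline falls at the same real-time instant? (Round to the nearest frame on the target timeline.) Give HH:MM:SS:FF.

00:53:53:48

Source frame index: (0×3600 + 53×60 + 57) × 30 + 1 = 97111.
Real time: 97111 / (30) = 97111/30 s.
Target frame: (97111/30) × (60000/1001) = 27746000/143 ≈ 194027.972 → 194028.
At 60 labels/s: frame 194028 → 00:53:53:48.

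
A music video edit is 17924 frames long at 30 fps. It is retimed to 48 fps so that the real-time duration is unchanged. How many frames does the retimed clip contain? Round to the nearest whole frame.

Frames at target rate = 17924 × (48) / (30) = 143392/5 ≈ 28678.400.
Nearest whole frame: 28678.

28678 frames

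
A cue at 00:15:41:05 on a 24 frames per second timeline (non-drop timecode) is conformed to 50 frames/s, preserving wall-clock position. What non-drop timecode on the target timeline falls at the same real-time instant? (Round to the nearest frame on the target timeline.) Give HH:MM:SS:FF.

00:15:41:10

Source frame index: (0×3600 + 15×60 + 41) × 24 + 5 = 22589.
Real time: 22589 / (24) = 22589/24 s.
Target frame: (22589/24) × (50) = 564725/12 ≈ 47060.417 → 47060.
At 50 labels/s: frame 47060 → 00:15:41:10.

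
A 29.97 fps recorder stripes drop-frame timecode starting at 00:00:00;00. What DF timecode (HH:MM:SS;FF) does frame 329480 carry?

Ten DF minutes hold 17982 frames, so frame 329480 lies in block 18 (frames 323676–341657) with 5804 frames into that block.
The block's first minute is 1800 frames and the rest 1798 each; 5804 frames reaches minute 3, so 18 × 18 + 3 × 2 = 330 labels have been skipped so far.
Adding those back, label number 329480 + 330 = 329810 at 30 labels/s is 10993 s + 20 f = 3 h 3 min 13 s frame 20, i.e. 03:03:13;20.

03:03:13;20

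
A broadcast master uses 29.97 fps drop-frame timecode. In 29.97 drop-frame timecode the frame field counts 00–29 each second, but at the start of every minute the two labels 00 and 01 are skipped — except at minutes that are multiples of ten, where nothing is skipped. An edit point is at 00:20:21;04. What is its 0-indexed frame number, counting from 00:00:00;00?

36598

Complete 10-minute blocks: 2, each 17982 frames → 35964.
Remaining 0 whole minutes in the current block: 0 frames.
Within the current minute: 21 × 30 + 4 = 634. Total = 35964 + 0 + 634 = 36598.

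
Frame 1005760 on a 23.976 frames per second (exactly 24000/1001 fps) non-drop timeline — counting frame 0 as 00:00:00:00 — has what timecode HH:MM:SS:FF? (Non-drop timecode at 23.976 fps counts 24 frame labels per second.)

1005760 ÷ 24 = 41906 full seconds, remainder 16 frames.
41906 s = 11 h 38 min 26 s.
Timecode: 11:38:26:16.

11:38:26:16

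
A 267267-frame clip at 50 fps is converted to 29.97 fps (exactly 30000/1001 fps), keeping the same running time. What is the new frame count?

Target frames = source frames × (target rate / source rate) = 267267 × (30000/1001)/(50) = 267267 × 600/1001 = 160200.

160200 frames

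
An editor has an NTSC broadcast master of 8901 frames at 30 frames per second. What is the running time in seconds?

296.7 seconds

Running time = 8901 / (30) = 296.7 s.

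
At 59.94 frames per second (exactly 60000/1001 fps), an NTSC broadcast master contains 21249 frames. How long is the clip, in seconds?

Running time = 21249 / (60000/1001) = 354.50415 s.

354.50415 seconds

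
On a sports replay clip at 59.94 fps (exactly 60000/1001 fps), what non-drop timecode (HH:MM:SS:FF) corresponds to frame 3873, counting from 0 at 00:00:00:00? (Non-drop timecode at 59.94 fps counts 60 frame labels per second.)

3873 ÷ 60 = 64 full seconds, remainder 33 frames.
64 s = 0 h 1 min 4 s.
Timecode: 00:01:04:33.

00:01:04:33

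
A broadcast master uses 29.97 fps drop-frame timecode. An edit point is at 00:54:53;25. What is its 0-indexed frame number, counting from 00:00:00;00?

Complete 10-minute blocks: 5, each 17982 frames → 89910.
Remaining 4 whole minutes in the current block: 1800 + 3 × 1798 = 7194 frames.
Within the current minute: 53 × 30 + 25 − 2 = 1613 (labels ;00/;01 skipped at this minute). Total = 89910 + 7194 + 1613 = 98717.

98717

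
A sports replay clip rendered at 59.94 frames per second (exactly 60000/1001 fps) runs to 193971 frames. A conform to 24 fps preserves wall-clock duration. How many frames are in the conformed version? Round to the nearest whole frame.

Frames at target rate = 193971 × (24) / (60000/1001) = 194164971/2500 ≈ 77665.988.
Nearest whole frame: 77666.

77666 frames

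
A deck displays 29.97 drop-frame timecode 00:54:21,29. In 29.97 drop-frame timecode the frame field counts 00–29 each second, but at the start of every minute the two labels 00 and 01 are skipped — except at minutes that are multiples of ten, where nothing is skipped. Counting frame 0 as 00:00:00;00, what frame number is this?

As if non-drop at 30 labels/s: (0 × 3600 + 54 × 60 + 21) × 30 + 29 = 97859.
Minute boundaries passed: 54; those not divisible by 10: 54 − 5 = 49; dropped labels = 2 × 49 = 98.
Actual frame index = 97859 − 98 = 97761.

97761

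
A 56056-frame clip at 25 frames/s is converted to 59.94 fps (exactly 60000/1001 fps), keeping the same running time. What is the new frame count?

Target frames = source frames × (target rate / source rate) = 56056 × (60000/1001)/(25) = 56056 × 2400/1001 = 134400.

134400 frames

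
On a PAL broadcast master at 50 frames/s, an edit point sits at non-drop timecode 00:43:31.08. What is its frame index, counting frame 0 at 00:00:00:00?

Total seconds to the label: (0 × 3600 + 43 × 60 + 31) = 2611.
Frame index = 2611 × 50 + 8 = 130558.

130558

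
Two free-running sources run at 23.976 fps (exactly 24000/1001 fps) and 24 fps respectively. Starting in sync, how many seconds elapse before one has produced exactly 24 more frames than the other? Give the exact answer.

The gap grows by |24 − 24000/1001| = 24/1001 frames per second.
Time for a 24-frame gap: 24 ÷ (24/1001) = 1001 s.

1001 seconds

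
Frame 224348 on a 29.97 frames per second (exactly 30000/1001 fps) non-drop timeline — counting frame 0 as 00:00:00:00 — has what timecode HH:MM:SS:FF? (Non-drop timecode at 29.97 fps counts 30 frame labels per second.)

224348 ÷ 30 = 7478 full seconds, remainder 8 frames.
7478 s = 2 h 4 min 38 s.
Timecode: 02:04:38:08.

02:04:38:08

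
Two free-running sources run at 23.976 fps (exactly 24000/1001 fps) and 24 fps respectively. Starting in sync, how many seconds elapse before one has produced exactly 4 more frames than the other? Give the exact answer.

1001/6 seconds

The gap grows by |24 − 24000/1001| = 24/1001 frames per second.
Time for a 4-frame gap: 4 ÷ (24/1001) = 1001/6 s.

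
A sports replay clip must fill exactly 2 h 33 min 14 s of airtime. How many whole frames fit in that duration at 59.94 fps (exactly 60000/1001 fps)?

551088 frames

2 h 33 min 14 s = 9194 s.
Frames = 9194 × 60000/1001 = 551640000/1001 ≈ 551088.9111.
Complete frames: 551088.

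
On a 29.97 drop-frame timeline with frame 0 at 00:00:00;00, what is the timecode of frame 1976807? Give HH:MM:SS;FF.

Each 10-minute DF block holds 10 × 60 × 30 − 9 × 2 = 17982 frames. 1976807 ÷ 17982 → 109 full blocks, remainder 16769.
Within the partial block the first minute is 1800 frames and each further minute 1798, so 9 further minute boundaries passed. Total skipped labels = 18 × 109 + 2 × 9 = 1980.
Non-drop label index = 1976807 + 1980 = 1978787; at 30 labels/s that is 18:19:19:17, i.e. DF 18:19:19;17.

18:19:19;17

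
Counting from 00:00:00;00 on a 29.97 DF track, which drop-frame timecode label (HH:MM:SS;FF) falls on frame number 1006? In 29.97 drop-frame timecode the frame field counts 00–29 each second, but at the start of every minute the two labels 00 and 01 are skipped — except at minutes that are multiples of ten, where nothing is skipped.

Each 10-minute DF block holds 10 × 60 × 30 − 9 × 2 = 17982 frames. 1006 ÷ 17982 → 0 full blocks, remainder 1006.
Within the partial block the first minute is 1800 frames and each further minute 1798, so 0 further minute boundaries passed. Total skipped labels = 18 × 0 + 2 × 0 = 0.
Non-drop label index = 1006 + 0 = 1006; at 30 labels/s that is 00:00:33:16, i.e. DF 00:00:33;16.

00:00:33;16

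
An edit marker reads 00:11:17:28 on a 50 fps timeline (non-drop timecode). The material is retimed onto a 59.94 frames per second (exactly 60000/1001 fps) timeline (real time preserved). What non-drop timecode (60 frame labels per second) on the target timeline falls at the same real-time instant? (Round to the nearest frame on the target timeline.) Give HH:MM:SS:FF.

00:11:16:53

Source frame index: (0×3600 + 11×60 + 17) × 50 + 28 = 33878.
Real time: 33878 / (50) = 16939/25 s.
Target frame: (16939/25) × (60000/1001) = 3127200/77 ≈ 40612.987 → 40613.
At 60 labels/s: frame 40613 → 00:11:16:53.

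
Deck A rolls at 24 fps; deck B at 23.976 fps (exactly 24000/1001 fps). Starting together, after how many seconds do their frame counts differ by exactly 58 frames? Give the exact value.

29029/12 seconds

The gap grows by |24000/1001 − 24| = 24/1001 frames per second.
Time for a 58-frame gap: 58 ÷ (24/1001) = 29029/12 s.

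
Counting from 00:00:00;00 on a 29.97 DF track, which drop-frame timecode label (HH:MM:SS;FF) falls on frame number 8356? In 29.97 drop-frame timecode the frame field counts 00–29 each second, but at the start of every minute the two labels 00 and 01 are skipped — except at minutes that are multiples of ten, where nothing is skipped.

Each 10-minute DF block holds 10 × 60 × 30 − 9 × 2 = 17982 frames. 8356 ÷ 17982 → 0 full blocks, remainder 8356.
Within the partial block the first minute is 1800 frames and each further minute 1798, so 4 further minute boundaries passed. Total skipped labels = 18 × 0 + 2 × 4 = 8.
Non-drop label index = 8356 + 8 = 8364; at 30 labels/s that is 00:04:38:24, i.e. DF 00:04:38;24.

00:04:38;24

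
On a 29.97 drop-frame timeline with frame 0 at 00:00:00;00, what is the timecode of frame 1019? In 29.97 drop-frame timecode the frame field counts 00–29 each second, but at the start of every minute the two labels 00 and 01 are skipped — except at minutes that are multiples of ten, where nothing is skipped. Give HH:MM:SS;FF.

00:00:33;29

Each 10-minute DF block holds 10 × 60 × 30 − 9 × 2 = 17982 frames. 1019 ÷ 17982 → 0 full blocks, remainder 1019.
Within the partial block the first minute is 1800 frames and each further minute 1798, so 0 further minute boundaries passed. Total skipped labels = 18 × 0 + 2 × 0 = 0.
Non-drop label index = 1019 + 0 = 1019; at 30 labels/s that is 00:00:33:29, i.e. DF 00:00:33;29.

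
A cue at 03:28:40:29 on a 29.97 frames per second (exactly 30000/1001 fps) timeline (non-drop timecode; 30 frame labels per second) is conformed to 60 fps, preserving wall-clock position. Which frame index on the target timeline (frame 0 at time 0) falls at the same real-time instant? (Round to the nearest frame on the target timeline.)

frame 752009

Source frame index: (3×3600 + 28×60 + 40) × 30 + 29 = 375629.
Real time: 375629 / (30000/1001) = 376004629/30000 s.
Target frame: (376004629/30000) × (60) = 376004629/500 ≈ 752009.258 → 752009.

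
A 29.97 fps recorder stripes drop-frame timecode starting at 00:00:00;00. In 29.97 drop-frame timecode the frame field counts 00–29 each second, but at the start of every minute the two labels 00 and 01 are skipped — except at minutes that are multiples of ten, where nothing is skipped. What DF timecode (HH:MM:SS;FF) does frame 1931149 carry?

17:53:56;01

Each 10-minute DF block holds 10 × 60 × 30 − 9 × 2 = 17982 frames. 1931149 ÷ 17982 → 107 full blocks, remainder 7075.
Within the partial block the first minute is 1800 frames and each further minute 1798, so 3 further minute boundaries passed. Total skipped labels = 18 × 107 + 2 × 3 = 1932.
Non-drop label index = 1931149 + 1932 = 1933081; at 30 labels/s that is 17:53:56:01, i.e. DF 17:53:56;01.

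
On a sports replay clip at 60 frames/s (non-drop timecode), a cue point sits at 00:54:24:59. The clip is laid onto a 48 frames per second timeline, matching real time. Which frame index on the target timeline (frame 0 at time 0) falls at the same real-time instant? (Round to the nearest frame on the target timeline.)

frame 156719

Source frame index: (0×3600 + 54×60 + 24) × 60 + 59 = 195899.
Real time: 195899 / (60) = 195899/60 s.
Target frame: (195899/60) × (48) = 783596/5 ≈ 156719.200 → 156719.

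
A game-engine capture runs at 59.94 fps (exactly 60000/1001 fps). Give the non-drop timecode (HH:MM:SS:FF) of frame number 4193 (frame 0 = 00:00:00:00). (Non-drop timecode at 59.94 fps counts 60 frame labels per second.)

4193 ÷ 60 = 69 full seconds, remainder 53 frames.
69 s = 0 h 1 min 9 s.
Timecode: 00:01:09:53.

00:01:09:53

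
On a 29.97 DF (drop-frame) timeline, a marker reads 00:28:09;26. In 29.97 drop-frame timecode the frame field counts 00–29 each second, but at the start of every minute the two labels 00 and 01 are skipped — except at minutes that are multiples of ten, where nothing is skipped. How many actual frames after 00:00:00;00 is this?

As if non-drop at 30 labels/s: (0 × 3600 + 28 × 60 + 9) × 30 + 26 = 50696.
Minute boundaries passed: 28; those not divisible by 10: 28 − 2 = 26; dropped labels = 2 × 26 = 52.
Actual frame index = 50696 − 52 = 50644.

50644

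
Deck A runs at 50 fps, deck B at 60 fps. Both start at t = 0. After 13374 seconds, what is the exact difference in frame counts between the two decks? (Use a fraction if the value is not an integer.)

133740 frames

A emits 50 × 13374 = 668700 frames; B emits 60 × 13374 = 802440.
Difference = 133740 frames; B is ahead of A.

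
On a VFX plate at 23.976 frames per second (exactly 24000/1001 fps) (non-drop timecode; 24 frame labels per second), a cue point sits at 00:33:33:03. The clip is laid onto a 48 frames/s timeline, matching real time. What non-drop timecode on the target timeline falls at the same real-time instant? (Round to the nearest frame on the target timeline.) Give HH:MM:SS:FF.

00:33:35:07

Source frame index: (0×3600 + 33×60 + 33) × 24 + 3 = 48315.
Real time: 48315 / (24000/1001) = 3224221/1600 s.
Target frame: (3224221/1600) × (48) = 9672663/100 ≈ 96726.630 → 96727.
At 48 labels/s: frame 96727 → 00:33:35:07.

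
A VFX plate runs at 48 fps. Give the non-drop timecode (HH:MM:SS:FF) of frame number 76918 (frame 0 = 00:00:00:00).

76918 ÷ 48 = 1602 full seconds, remainder 22 frames.
1602 s = 0 h 26 min 42 s.
Timecode: 00:26:42:22.

00:26:42:22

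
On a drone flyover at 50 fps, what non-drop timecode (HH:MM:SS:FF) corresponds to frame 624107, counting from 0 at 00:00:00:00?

03:28:02:07

624107 ÷ 50 = 12482 full seconds, remainder 7 frames.
12482 s = 3 h 28 min 2 s.
Timecode: 03:28:02:07.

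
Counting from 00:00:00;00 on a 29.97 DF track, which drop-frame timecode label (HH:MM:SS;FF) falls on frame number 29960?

Each 10-minute DF block holds 10 × 60 × 30 − 9 × 2 = 17982 frames. 29960 ÷ 17982 → 1 full block, remainder 11978.
Within the partial block the first minute is 1800 frames and each further minute 1798, so 6 further minute boundaries passed. Total skipped labels = 18 × 1 + 2 × 6 = 30.
Non-drop label index = 29960 + 30 = 29990; at 30 labels/s that is 00:16:39:20, i.e. DF 00:16:39;20.

00:16:39;20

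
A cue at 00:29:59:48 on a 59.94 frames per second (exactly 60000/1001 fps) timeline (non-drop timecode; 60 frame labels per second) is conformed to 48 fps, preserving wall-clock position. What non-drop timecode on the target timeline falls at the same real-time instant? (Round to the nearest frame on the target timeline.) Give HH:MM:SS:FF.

00:30:01:29

Source frame index: (0×3600 + 29×60 + 59) × 60 + 48 = 107988.
Real time: 107988 / (60000/1001) = 9007999/5000 s.
Target frame: (9007999/5000) × (48) = 54047994/625 ≈ 86476.790 → 86477.
At 48 labels/s: frame 86477 → 00:30:01:29.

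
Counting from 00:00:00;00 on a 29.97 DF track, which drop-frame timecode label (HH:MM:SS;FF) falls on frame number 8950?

00:04:58;18

Each 10-minute DF block holds 10 × 60 × 30 − 9 × 2 = 17982 frames. 8950 ÷ 17982 → 0 full blocks, remainder 8950.
Within the partial block the first minute is 1800 frames and each further minute 1798, so 4 further minute boundaries passed. Total skipped labels = 18 × 0 + 2 × 4 = 8.
Non-drop label index = 8950 + 8 = 8958; at 30 labels/s that is 00:04:58:18, i.e. DF 00:04:58;18.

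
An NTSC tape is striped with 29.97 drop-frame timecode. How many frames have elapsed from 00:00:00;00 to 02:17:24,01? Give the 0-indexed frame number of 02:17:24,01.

247073

As if non-drop at 30 labels/s: (2 × 3600 + 17 × 60 + 24) × 30 + 1 = 247321.
Minute boundaries passed: 137; those not divisible by 10: 137 − 13 = 124; dropped labels = 2 × 124 = 248.
Actual frame index = 247321 − 248 = 247073.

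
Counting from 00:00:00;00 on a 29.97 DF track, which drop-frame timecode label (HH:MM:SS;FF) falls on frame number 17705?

00:09:50;23

Each 10-minute DF block holds 10 × 60 × 30 − 9 × 2 = 17982 frames. 17705 ÷ 17982 → 0 full blocks, remainder 17705.
Within the partial block the first minute is 1800 frames and each further minute 1798, so 9 further minute boundaries passed. Total skipped labels = 18 × 0 + 2 × 9 = 18.
Non-drop label index = 17705 + 18 = 17723; at 30 labels/s that is 00:09:50:23, i.e. DF 00:09:50;23.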